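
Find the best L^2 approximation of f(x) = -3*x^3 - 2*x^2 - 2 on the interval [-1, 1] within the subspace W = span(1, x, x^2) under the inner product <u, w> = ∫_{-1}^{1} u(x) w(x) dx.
g(x) = -2*x^2 - 9*x/5 - 2

The best approximation g ∈ W is the orthogonal projection of f onto W. Writing g = a_0 + a_1 x + a_2 x^2, the coefficients solve the normal equations G · a = b where
  G_{ij} = <φ_i, φ_j> and b_i = <f, φ_i>, with φ_0 = 1, φ_1 = x, φ_2 = x^2.
G =
  [2, 0, 2/3]
  [0, 2/3, 0]
  [2/3, 0, 2/5],
b = (-16/3, -6/5, -32/15).
Solving gives a_0 = -2, a_1 = -9/5, a_2 = -2, so
  g(x) = -2*x^2 - 9*x/5 - 2.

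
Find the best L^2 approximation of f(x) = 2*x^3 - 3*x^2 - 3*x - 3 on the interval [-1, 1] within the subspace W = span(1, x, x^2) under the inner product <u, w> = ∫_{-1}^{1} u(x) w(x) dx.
g(x) = -3*x^2 - 9*x/5 - 3

The best approximation g ∈ W is the orthogonal projection of f onto W. Writing g = a_0 + a_1 x + a_2 x^2, the coefficients solve the normal equations G · a = b where
  G_{ij} = <φ_i, φ_j> and b_i = <f, φ_i>, with φ_0 = 1, φ_1 = x, φ_2 = x^2.
G =
  [2, 0, 2/3]
  [0, 2/3, 0]
  [2/3, 0, 2/5],
b = (-8, -6/5, -16/5).
Solving gives a_0 = -3, a_1 = -9/5, a_2 = -3, so
  g(x) = -3*x^2 - 9*x/5 - 3.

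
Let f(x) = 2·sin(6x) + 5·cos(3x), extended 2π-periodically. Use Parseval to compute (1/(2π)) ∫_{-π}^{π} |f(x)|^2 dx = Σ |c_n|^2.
Σ |c_n|^2 = 29/2

Expand |f|^2 and use orthogonality of {sin(nx), cos(mx)} on [-π, π]:
  ∫_{-π}^{π} sin(nx)^2 dx = π, ∫ cos(mx)^2 dx = π, and cross terms integrate to 0.
So ∫_{-π}^{π} f(x)^2 dx = 2^2 · π + 5^2 · π = (4 + 25)π.
Divide by 2π: (4 + 25)/2 = 29/2.
By Parseval, this equals Σ |c_n|^2.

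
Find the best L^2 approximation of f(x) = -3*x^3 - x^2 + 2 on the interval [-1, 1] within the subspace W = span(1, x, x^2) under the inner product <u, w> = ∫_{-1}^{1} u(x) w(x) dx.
g(x) = -x^2 - 9*x/5 + 2

The best approximation g ∈ W is the orthogonal projection of f onto W. Writing g = a_0 + a_1 x + a_2 x^2, the coefficients solve the normal equations G · a = b where
  G_{ij} = <φ_i, φ_j> and b_i = <f, φ_i>, with φ_0 = 1, φ_1 = x, φ_2 = x^2.
G =
  [2, 0, 2/3]
  [0, 2/3, 0]
  [2/3, 0, 2/5],
b = (10/3, -6/5, 14/15).
Solving gives a_0 = 2, a_1 = -9/5, a_2 = -1, so
  g(x) = -x^2 - 9*x/5 + 2.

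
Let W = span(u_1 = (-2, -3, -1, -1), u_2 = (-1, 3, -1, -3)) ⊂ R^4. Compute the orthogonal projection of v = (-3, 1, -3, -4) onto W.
proj_W(v) = (-871/291, 82/97, -608/291, -1298/291)

Set up U = [u_1 | ... | u_2] ∈ R^(4×2). The projector onto W = col(U) is P = U (U^T U)^(-1) U^T.
Compute U^T U =
  [15, -3]
  [-3, 20],
and U^T v = (10, 21).
Solve U^T U · c = U^T v for the coefficients: c = (263/291, 115/97). The projection is proj_W(v) = U c.
Check: (v - proj_W(v)) · u_1 = 0  (should be 0).
Check: (v - proj_W(v)) · u_2 = 0  (should be 0).
Result: proj_W(v) = (-871/291, 82/97, -608/291, -1298/291).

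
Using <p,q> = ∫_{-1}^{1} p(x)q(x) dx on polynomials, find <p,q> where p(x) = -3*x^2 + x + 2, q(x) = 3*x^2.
<p,q> = 2/5

Expand the product: p(x)·q(x) = -9*x^4 + 3*x^3 + 6*x^2.
∫_{-1}^{1} of each monomial x^k gives [2/(k+1) if k even, 0 if k odd]. Integrating term-by-term (or equivalently evaluating the antiderivative F(x) = -9*x^5/5 + 3*x^4/4 + 2*x^3 at the endpoints):
  F(1) − F(−1) = 19/20 − (11/20) = 2/5.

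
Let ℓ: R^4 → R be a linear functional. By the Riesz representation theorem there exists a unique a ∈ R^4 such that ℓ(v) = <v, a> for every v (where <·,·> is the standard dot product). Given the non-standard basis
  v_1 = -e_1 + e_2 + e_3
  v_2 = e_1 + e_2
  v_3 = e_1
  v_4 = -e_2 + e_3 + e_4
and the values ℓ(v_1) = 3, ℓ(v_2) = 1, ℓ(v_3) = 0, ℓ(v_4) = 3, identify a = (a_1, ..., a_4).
a = (0, 1, 2, 2)

Write a = (a_1, ..., a_4) in the standard basis. For each basis vector v_i, ℓ(v_i) = <v_i, a> is a linear equation in the a_j's. Collect the n equations into a matrix system V a = ℓ, where row i of V is v_i (expressed in the standard basis). Since V is invertible (lower-triangular with 1s on the diagonal, up to permutation), solve by back-substitution:
  V =
[[-1, 1, 1, 0],
 [1, 1, 0, 0],
 [1, 0, 0, 0],
 [0, -1, 1, 1]]
  V a = (3, 1, 0, 3)
Solving gives a = (0, 1, 2, 2).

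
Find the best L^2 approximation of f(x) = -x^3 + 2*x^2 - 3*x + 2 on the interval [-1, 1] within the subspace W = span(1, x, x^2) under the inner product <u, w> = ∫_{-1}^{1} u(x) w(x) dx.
g(x) = 2*x^2 - 18*x/5 + 2

The best approximation g ∈ W is the orthogonal projection of f onto W. Writing g = a_0 + a_1 x + a_2 x^2, the coefficients solve the normal equations G · a = b where
  G_{ij} = <φ_i, φ_j> and b_i = <f, φ_i>, with φ_0 = 1, φ_1 = x, φ_2 = x^2.
G =
  [2, 0, 2/3]
  [0, 2/3, 0]
  [2/3, 0, 2/5],
b = (16/3, -12/5, 32/15).
Solving gives a_0 = 2, a_1 = -18/5, a_2 = 2, so
  g(x) = 2*x^2 - 18*x/5 + 2.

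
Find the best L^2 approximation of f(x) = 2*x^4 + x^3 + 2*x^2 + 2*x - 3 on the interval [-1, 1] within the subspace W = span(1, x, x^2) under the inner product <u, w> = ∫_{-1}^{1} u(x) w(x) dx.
g(x) = 26*x^2/7 + 13*x/5 - 111/35

The best approximation g ∈ W is the orthogonal projection of f onto W. Writing g = a_0 + a_1 x + a_2 x^2, the coefficients solve the normal equations G · a = b where
  G_{ij} = <φ_i, φ_j> and b_i = <f, φ_i>, with φ_0 = 1, φ_1 = x, φ_2 = x^2.
G =
  [2, 0, 2/3]
  [0, 2/3, 0]
  [2/3, 0, 2/5],
b = (-58/15, 26/15, -22/35).
Solving gives a_0 = -111/35, a_1 = 13/5, a_2 = 26/7, so
  g(x) = 26*x^2/7 + 13*x/5 - 111/35.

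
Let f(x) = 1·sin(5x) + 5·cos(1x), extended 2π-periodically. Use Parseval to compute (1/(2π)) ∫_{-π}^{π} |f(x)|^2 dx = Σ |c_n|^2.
Σ |c_n|^2 = 13

Expand |f|^2 and use orthogonality of {sin(nx), cos(mx)} on [-π, π]:
  ∫_{-π}^{π} sin(nx)^2 dx = π, ∫ cos(mx)^2 dx = π, and cross terms integrate to 0.
So ∫_{-π}^{π} f(x)^2 dx = 1^2 · π + 5^2 · π = (1 + 25)π.
Divide by 2π: (1 + 25)/2 = 13.
By Parseval, this equals Σ |c_n|^2.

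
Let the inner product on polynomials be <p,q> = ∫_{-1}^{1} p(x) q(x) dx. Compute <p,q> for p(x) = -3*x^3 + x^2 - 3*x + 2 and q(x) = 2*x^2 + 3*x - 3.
<p,q> = -302/15

Expand the product: p(x)·q(x) = -6*x^5 - 7*x^4 + 6*x^3 - 8*x^2 + 15*x - 6.
∫_{-1}^{1} of each monomial x^k gives [2/(k+1) if k even, 0 if k odd]. Integrating term-by-term (or equivalently evaluating the antiderivative F(x) = -x^6 - 7*x^5/5 + 3*x^4/2 - 8*x^3/3 + 15*x^2/2 - 6*x at the endpoints):
  F(1) − F(−1) = -31/15 − (271/15) = -302/15.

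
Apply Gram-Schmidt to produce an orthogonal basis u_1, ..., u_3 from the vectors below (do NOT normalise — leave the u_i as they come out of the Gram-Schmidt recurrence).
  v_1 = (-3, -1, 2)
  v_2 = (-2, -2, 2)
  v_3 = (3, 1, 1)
Orthogonal basis:
  u_1 = (-3, -1, 2)
  u_2 = (4/7, -8/7, 2/7)
  u_3 = (1, 1, 2)

Apply the Gram-Schmidt recurrence
  u_1 = v_1
  u_i = v_i − Σ_{j<i} ((v_i · u_j) / (u_j · u_j)) · u_j.

Step by step this gives:
  u_1 = (-3, -1, 2)
  u_2 = (4/7, -8/7, 2/7)
  u_3 = (1, 1, 2)

Orthogonality check:
  u_2 · u_1 = 0 (should be 0)
  u_3 · u_1 = 0 (should be 0)
  u_3 · u_2 = 0 (should be 0)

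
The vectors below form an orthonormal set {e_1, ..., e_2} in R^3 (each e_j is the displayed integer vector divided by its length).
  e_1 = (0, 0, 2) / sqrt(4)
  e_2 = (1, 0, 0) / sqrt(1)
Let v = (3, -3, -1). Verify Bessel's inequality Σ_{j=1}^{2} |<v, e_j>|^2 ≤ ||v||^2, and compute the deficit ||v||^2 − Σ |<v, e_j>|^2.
Σ |<v, e_j>|^2 = 10; ||v||^2 = 19; deficit = 9

Write each e_j = u_j / sqrt(<u_j, u_j>) where u_j is the displayed integer vector. Then <v, e_j> = <v, u_j> / sqrt(<u_j, u_j>), so |<v, e_j>|^2 = <v, u_j>^2 / <u_j, u_j>.
Coefficients: <v, e_1> = -2/sqrt(4), <v, e_2> = 3/sqrt(1).
Square and sum: Σ |<v, e_j>|^2 = 10.
Compute ||v||^2 = v·v = 19.
Deficit = 19 − 10 = 9 ≥ 0, confirming Bessel's inequality. (The deficit equals ||v − Σ <v,e_j> e_j||^2, the squared distance from v to span{e_j}.)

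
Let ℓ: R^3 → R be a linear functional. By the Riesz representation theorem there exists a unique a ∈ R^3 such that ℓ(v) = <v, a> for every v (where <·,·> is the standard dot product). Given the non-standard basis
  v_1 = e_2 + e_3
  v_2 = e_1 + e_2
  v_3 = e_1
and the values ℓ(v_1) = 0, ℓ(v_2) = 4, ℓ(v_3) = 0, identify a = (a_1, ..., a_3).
a = (0, 4, -4)

Write a = (a_1, ..., a_3) in the standard basis. For each basis vector v_i, ℓ(v_i) = <v_i, a> is a linear equation in the a_j's. Collect the n equations into a matrix system V a = ℓ, where row i of V is v_i (expressed in the standard basis). Since V is invertible (lower-triangular with 1s on the diagonal, up to permutation), solve by back-substitution:
  V =
[[0, 1, 1],
 [1, 1, 0],
 [1, 0, 0]]
  V a = (0, 4, 0)
Solving gives a = (0, 4, -4).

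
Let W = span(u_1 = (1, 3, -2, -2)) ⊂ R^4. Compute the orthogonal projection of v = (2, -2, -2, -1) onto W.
proj_W(v) = (1/9, 1/3, -2/9, -2/9)

Set up U = [u_1 | ... | u_1] ∈ R^(4×1). The projector onto W = col(U) is P = U (U^T U)^(-1) U^T.
Compute U^T U =
  [18],
and U^T v = (2).
Solve U^T U · c = U^T v for the coefficients: c = (1/9). The projection is proj_W(v) = U c.
Check: (v - proj_W(v)) · u_1 = 0  (should be 0).
Result: proj_W(v) = (1/9, 1/3, -2/9, -2/9).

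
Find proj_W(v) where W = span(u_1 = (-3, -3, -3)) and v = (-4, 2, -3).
proj_W(v) = (-5/3, -5/3, -5/3)

Set up U = [u_1 | ... | u_1] ∈ R^(3×1). The projector onto W = col(U) is P = U (U^T U)^(-1) U^T.
Compute U^T U =
  [27],
and U^T v = (15).
Solve U^T U · c = U^T v for the coefficients: c = (5/9). The projection is proj_W(v) = U c.
Check: (v - proj_W(v)) · u_1 = 0  (should be 0).
Result: proj_W(v) = (-5/3, -5/3, -5/3).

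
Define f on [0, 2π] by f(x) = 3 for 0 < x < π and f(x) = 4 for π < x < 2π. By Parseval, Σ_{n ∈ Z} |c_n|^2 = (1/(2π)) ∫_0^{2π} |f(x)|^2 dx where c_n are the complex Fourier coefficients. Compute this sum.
Σ |c_n|^2 = 25/2

Parseval equates the L^2 energy of f (normalised by 1/(2π)) with the ℓ^2 sum of its Fourier coefficients: (1/(2π)) ∫_0^{2π} |f|^2 = Σ |c_n|^2.
Compute the left side: (1/(2π)) [∫_0^π 3^2 dx + ∫_π^{2π} 4^2 dx] = (1/(2π)) · (9π + 16π) = (9 + 16)/2 = 25/2.
So Σ_{n ∈ Z} |c_n|^2 = 25/2.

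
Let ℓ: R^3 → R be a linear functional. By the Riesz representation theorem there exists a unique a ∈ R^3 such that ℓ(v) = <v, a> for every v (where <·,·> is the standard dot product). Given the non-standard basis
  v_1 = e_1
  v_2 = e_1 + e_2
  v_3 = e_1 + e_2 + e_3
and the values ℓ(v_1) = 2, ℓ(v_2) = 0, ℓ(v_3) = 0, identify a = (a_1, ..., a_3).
a = (2, -2, 0)

Write a = (a_1, ..., a_3) in the standard basis. For each basis vector v_i, ℓ(v_i) = <v_i, a> is a linear equation in the a_j's. Collect the n equations into a matrix system V a = ℓ, where row i of V is v_i (expressed in the standard basis). Since V is invertible (lower-triangular with 1s on the diagonal, up to permutation), solve by back-substitution:
  V =
[[1, 0, 0],
 [1, 1, 0],
 [1, 1, 1]]
  V a = (2, 0, 0)
Solving gives a = (2, -2, 0).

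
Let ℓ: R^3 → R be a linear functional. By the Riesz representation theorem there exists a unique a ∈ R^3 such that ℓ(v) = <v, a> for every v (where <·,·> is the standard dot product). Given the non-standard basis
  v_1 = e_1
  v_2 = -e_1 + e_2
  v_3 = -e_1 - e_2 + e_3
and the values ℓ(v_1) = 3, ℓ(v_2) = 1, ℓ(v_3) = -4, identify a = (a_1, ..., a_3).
a = (3, 4, 3)

Write a = (a_1, ..., a_3) in the standard basis. For each basis vector v_i, ℓ(v_i) = <v_i, a> is a linear equation in the a_j's. Collect the n equations into a matrix system V a = ℓ, where row i of V is v_i (expressed in the standard basis). Since V is invertible (lower-triangular with 1s on the diagonal, up to permutation), solve by back-substitution:
  V =
[[1, 0, 0],
 [-1, 1, 0],
 [-1, -1, 1]]
  V a = (3, 1, -4)
Solving gives a = (3, 4, 3).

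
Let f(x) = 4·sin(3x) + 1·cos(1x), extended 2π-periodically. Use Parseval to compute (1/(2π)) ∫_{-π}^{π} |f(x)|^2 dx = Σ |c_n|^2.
Σ |c_n|^2 = 17/2

Expand |f|^2 and use orthogonality of {sin(nx), cos(mx)} on [-π, π]:
  ∫_{-π}^{π} sin(nx)^2 dx = π, ∫ cos(mx)^2 dx = π, and cross terms integrate to 0.
So ∫_{-π}^{π} f(x)^2 dx = 4^2 · π + 1^2 · π = (16 + 1)π.
Divide by 2π: (16 + 1)/2 = 17/2.
By Parseval, this equals Σ |c_n|^2.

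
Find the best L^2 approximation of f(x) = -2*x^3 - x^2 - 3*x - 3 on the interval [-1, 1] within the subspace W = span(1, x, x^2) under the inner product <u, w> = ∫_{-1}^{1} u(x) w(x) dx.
g(x) = -x^2 - 21*x/5 - 3

The best approximation g ∈ W is the orthogonal projection of f onto W. Writing g = a_0 + a_1 x + a_2 x^2, the coefficients solve the normal equations G · a = b where
  G_{ij} = <φ_i, φ_j> and b_i = <f, φ_i>, with φ_0 = 1, φ_1 = x, φ_2 = x^2.
G =
  [2, 0, 2/3]
  [0, 2/3, 0]
  [2/3, 0, 2/5],
b = (-20/3, -14/5, -12/5).
Solving gives a_0 = -3, a_1 = -21/5, a_2 = -1, so
  g(x) = -x^2 - 21*x/5 - 3.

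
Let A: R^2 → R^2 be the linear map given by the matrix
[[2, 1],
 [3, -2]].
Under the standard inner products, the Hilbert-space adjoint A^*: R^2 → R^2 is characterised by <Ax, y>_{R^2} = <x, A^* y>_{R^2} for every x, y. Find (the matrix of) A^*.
A^* = A^T =
[[2, 3],
 [1, -2]]

For real matrices with standard dot products, the defining identity <Ax, y> = <x, A^* y> gives (Ax)^T y = x^T (A^*) y, i.e. x^T A^T y = x^T (A^*) y. Since this holds for all x, y, we must have A^* = A^T. Therefore
A^* =
[[2, 3],
 [1, -2]].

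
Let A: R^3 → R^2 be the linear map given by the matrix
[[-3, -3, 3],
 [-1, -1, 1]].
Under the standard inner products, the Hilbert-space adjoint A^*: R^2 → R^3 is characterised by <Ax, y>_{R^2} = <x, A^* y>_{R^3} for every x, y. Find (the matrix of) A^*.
A^* = A^T =
[[-3, -1],
 [-3, -1],
 [3, 1]]

For real matrices with standard dot products, the defining identity <Ax, y> = <x, A^* y> gives (Ax)^T y = x^T (A^*) y, i.e. x^T A^T y = x^T (A^*) y. Since this holds for all x, y, we must have A^* = A^T. Therefore
A^* =
[[-3, -1],
 [-3, -1],
 [3, 1]].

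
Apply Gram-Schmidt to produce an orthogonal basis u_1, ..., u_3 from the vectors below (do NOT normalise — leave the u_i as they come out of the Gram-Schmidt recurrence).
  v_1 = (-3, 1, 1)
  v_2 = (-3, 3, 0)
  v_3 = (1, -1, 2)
Orthogonal basis:
  u_1 = (-3, 1, 1)
  u_2 = (3/11, 21/11, -12/11)
  u_3 = (2/3, 2/3, 4/3)

Apply the Gram-Schmidt recurrence
  u_1 = v_1
  u_i = v_i − Σ_{j<i} ((v_i · u_j) / (u_j · u_j)) · u_j.

Step by step this gives:
  u_1 = (-3, 1, 1)
  u_2 = (3/11, 21/11, -12/11)
  u_3 = (2/3, 2/3, 4/3)

Orthogonality check:
  u_2 · u_1 = 0 (should be 0)
  u_3 · u_1 = 0 (should be 0)
  u_3 · u_2 = 0 (should be 0)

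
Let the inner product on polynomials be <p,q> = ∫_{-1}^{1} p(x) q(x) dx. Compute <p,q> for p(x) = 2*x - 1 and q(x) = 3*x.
<p,q> = 4

Expand the product: p(x)·q(x) = 6*x^2 - 3*x.
∫_{-1}^{1} of each monomial x^k gives [2/(k+1) if k even, 0 if k odd]. Integrating term-by-term (or equivalently evaluating the antiderivative F(x) = 2*x^3 - 3*x^2/2 at the endpoints):
  F(1) − F(−1) = 1/2 − (-7/2) = 4.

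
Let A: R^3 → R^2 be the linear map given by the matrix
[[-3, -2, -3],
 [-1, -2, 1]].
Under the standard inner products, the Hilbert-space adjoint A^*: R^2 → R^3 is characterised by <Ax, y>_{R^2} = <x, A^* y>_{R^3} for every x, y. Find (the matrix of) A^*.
A^* = A^T =
[[-3, -1],
 [-2, -2],
 [-3, 1]]

For real matrices with standard dot products, the defining identity <Ax, y> = <x, A^* y> gives (Ax)^T y = x^T (A^*) y, i.e. x^T A^T y = x^T (A^*) y. Since this holds for all x, y, we must have A^* = A^T. Therefore
A^* =
[[-3, -1],
 [-2, -2],
 [-3, 1]].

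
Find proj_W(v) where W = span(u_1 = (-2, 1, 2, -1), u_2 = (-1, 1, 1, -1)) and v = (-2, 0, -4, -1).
proj_W(v) = (1, 1/2, -1, -1/2)

Set up U = [u_1 | ... | u_2] ∈ R^(4×2). The projector onto W = col(U) is P = U (U^T U)^(-1) U^T.
Compute U^T U =
  [10, 6]
  [6, 4],
and U^T v = (-3, -1).
Solve U^T U · c = U^T v for the coefficients: c = (-3/2, 2). The projection is proj_W(v) = U c.
Check: (v - proj_W(v)) · u_1 = 0  (should be 0).
Check: (v - proj_W(v)) · u_2 = 0  (should be 0).
Result: proj_W(v) = (1, 1/2, -1, -1/2).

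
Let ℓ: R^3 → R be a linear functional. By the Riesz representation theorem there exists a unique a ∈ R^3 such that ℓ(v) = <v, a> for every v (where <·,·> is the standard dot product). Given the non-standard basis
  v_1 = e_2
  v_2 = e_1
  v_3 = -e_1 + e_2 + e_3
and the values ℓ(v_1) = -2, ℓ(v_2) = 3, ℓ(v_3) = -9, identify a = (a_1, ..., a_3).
a = (3, -2, -4)

Write a = (a_1, ..., a_3) in the standard basis. For each basis vector v_i, ℓ(v_i) = <v_i, a> is a linear equation in the a_j's. Collect the n equations into a matrix system V a = ℓ, where row i of V is v_i (expressed in the standard basis). Since V is invertible (lower-triangular with 1s on the diagonal, up to permutation), solve by back-substitution:
  V =
[[0, 1, 0],
 [1, 0, 0],
 [-1, 1, 1]]
  V a = (-2, 3, -9)
Solving gives a = (3, -2, -4).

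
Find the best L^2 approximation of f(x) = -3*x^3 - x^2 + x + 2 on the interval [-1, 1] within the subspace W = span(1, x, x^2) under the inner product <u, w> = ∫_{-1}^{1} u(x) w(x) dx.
g(x) = -x^2 - 4*x/5 + 2

The best approximation g ∈ W is the orthogonal projection of f onto W. Writing g = a_0 + a_1 x + a_2 x^2, the coefficients solve the normal equations G · a = b where
  G_{ij} = <φ_i, φ_j> and b_i = <f, φ_i>, with φ_0 = 1, φ_1 = x, φ_2 = x^2.
G =
  [2, 0, 2/3]
  [0, 2/3, 0]
  [2/3, 0, 2/5],
b = (10/3, -8/15, 14/15).
Solving gives a_0 = 2, a_1 = -4/5, a_2 = -1, so
  g(x) = -x^2 - 4*x/5 + 2.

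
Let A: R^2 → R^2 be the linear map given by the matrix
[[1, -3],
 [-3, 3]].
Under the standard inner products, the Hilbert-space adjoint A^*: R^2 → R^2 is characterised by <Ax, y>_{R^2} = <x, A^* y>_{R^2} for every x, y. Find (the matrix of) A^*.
A^* = A^T =
[[1, -3],
 [-3, 3]]

For real matrices with standard dot products, the defining identity <Ax, y> = <x, A^* y> gives (Ax)^T y = x^T (A^*) y, i.e. x^T A^T y = x^T (A^*) y. Since this holds for all x, y, we must have A^* = A^T. Therefore
A^* =
[[1, -3],
 [-3, 3]].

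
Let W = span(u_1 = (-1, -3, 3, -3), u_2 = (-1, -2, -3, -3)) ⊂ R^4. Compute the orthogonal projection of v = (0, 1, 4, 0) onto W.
proj_W(v) = (30/119, -1/119, 456/119, 90/119)

Set up U = [u_1 | ... | u_2] ∈ R^(4×2). The projector onto W = col(U) is P = U (U^T U)^(-1) U^T.
Compute U^T U =
  [28, 7]
  [7, 23],
and U^T v = (9, -14).
Solve U^T U · c = U^T v for the coefficients: c = (61/119, -13/17). The projection is proj_W(v) = U c.
Check: (v - proj_W(v)) · u_1 = 0  (should be 0).
Check: (v - proj_W(v)) · u_2 = 0  (should be 0).
Result: proj_W(v) = (30/119, -1/119, 456/119, 90/119).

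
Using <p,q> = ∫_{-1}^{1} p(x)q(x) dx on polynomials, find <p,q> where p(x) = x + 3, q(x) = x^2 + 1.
<p,q> = 8

Expand the product: p(x)·q(x) = x^3 + 3*x^2 + x + 3.
∫_{-1}^{1} of each monomial x^k gives [2/(k+1) if k even, 0 if k odd]. Integrating term-by-term (or equivalently evaluating the antiderivative F(x) = x^4/4 + x^3 + x^2/2 + 3*x at the endpoints):
  F(1) − F(−1) = 19/4 − (-13/4) = 8.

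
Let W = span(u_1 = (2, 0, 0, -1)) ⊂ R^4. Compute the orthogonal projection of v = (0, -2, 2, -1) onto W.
proj_W(v) = (2/5, 0, 0, -1/5)

Set up U = [u_1 | ... | u_1] ∈ R^(4×1). The projector onto W = col(U) is P = U (U^T U)^(-1) U^T.
Compute U^T U =
  [5],
and U^T v = (1).
Solve U^T U · c = U^T v for the coefficients: c = (1/5). The projection is proj_W(v) = U c.
Check: (v - proj_W(v)) · u_1 = 0  (should be 0).
Result: proj_W(v) = (2/5, 0, 0, -1/5).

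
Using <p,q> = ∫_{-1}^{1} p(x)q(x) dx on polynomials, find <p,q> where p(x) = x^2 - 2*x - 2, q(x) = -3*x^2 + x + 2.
<p,q> = -26/5

Expand the product: p(x)·q(x) = -3*x^4 + 7*x^3 + 6*x^2 - 6*x - 4.
∫_{-1}^{1} of each monomial x^k gives [2/(k+1) if k even, 0 if k odd]. Integrating term-by-term (or equivalently evaluating the antiderivative F(x) = -3*x^5/5 + 7*x^4/4 + 2*x^3 - 3*x^2 - 4*x at the endpoints):
  F(1) − F(−1) = -77/20 − (27/20) = -26/5.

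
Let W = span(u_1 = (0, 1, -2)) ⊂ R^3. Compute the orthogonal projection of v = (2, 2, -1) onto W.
proj_W(v) = (0, 4/5, -8/5)

Set up U = [u_1 | ... | u_1] ∈ R^(3×1). The projector onto W = col(U) is P = U (U^T U)^(-1) U^T.
Compute U^T U =
  [5],
and U^T v = (4).
Solve U^T U · c = U^T v for the coefficients: c = (4/5). The projection is proj_W(v) = U c.
Check: (v - proj_W(v)) · u_1 = 0  (should be 0).
Result: proj_W(v) = (0, 4/5, -8/5).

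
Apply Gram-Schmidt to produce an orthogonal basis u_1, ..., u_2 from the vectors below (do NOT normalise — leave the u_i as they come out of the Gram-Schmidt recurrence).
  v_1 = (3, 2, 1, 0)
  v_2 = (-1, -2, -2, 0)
Orthogonal basis:
  u_1 = (3, 2, 1, 0)
  u_2 = (13/14, -5/7, -19/14, 0)

Apply the Gram-Schmidt recurrence
  u_1 = v_1
  u_i = v_i − Σ_{j<i} ((v_i · u_j) / (u_j · u_j)) · u_j.

Step by step this gives:
  u_1 = (3, 2, 1, 0)
  u_2 = (13/14, -5/7, -19/14, 0)

Orthogonality check:
  u_2 · u_1 = 0 (should be 0)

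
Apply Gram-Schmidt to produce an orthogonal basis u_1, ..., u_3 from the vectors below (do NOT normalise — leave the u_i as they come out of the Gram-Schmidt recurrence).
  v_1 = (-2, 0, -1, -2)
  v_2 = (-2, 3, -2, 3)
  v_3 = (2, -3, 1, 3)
Orthogonal basis:
  u_1 = (-2, 0, -1, -2)
  u_2 = (-2, 3, -2, 3)
  u_3 = (-106/117, -30/13, -80/117, 146/117)

Apply the Gram-Schmidt recurrence
  u_1 = v_1
  u_i = v_i − Σ_{j<i} ((v_i · u_j) / (u_j · u_j)) · u_j.

Step by step this gives:
  u_1 = (-2, 0, -1, -2)
  u_2 = (-2, 3, -2, 3)
  u_3 = (-106/117, -30/13, -80/117, 146/117)

Orthogonality check:
  u_2 · u_1 = 0 (should be 0)
  u_3 · u_1 = 0 (should be 0)
  u_3 · u_2 = 0 (should be 0)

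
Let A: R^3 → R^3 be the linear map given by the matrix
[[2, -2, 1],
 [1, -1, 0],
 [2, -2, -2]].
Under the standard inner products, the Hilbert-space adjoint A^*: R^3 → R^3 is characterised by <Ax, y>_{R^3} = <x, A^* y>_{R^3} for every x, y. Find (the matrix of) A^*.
A^* = A^T =
[[2, 1, 2],
 [-2, -1, -2],
 [1, 0, -2]]

For real matrices with standard dot products, the defining identity <Ax, y> = <x, A^* y> gives (Ax)^T y = x^T (A^*) y, i.e. x^T A^T y = x^T (A^*) y. Since this holds for all x, y, we must have A^* = A^T. Therefore
A^* =
[[2, 1, 2],
 [-2, -1, -2],
 [1, 0, -2]].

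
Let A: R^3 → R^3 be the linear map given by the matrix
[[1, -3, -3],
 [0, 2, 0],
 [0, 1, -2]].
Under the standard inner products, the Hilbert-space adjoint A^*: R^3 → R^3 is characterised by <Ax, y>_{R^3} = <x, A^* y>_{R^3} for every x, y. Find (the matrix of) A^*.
A^* = A^T =
[[1, 0, 0],
 [-3, 2, 1],
 [-3, 0, -2]]

For real matrices with standard dot products, the defining identity <Ax, y> = <x, A^* y> gives (Ax)^T y = x^T (A^*) y, i.e. x^T A^T y = x^T (A^*) y. Since this holds for all x, y, we must have A^* = A^T. Therefore
A^* =
[[1, 0, 0],
 [-3, 2, 1],
 [-3, 0, -2]].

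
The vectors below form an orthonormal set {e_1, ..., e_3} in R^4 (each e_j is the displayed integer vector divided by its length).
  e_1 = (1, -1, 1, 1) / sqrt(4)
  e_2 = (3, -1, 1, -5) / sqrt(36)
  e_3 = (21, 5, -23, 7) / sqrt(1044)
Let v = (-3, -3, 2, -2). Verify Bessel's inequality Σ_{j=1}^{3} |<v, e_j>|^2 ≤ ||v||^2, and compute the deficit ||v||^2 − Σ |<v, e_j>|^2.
Σ |<v, e_j>|^2 = 558/29; ||v||^2 = 26; deficit = 196/29

Write each e_j = u_j / sqrt(<u_j, u_j>) where u_j is the displayed integer vector. Then <v, e_j> = <v, u_j> / sqrt(<u_j, u_j>), so |<v, e_j>|^2 = <v, u_j>^2 / <u_j, u_j>.
Coefficients: <v, e_1> = 0/sqrt(4), <v, e_2> = 6/sqrt(36), <v, e_3> = -138/sqrt(1044).
Square and sum: Σ |<v, e_j>|^2 = 558/29.
Compute ||v||^2 = v·v = 26.
Deficit = 26 − 558/29 = 196/29 ≥ 0, confirming Bessel's inequality. (The deficit equals ||v − Σ <v,e_j> e_j||^2, the squared distance from v to span{e_j}.)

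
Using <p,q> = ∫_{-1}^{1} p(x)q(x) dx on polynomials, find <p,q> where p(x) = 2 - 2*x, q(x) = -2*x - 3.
<p,q> = -28/3

Expand the product: p(x)·q(x) = 4*x^2 + 2*x - 6.
∫_{-1}^{1} of each monomial x^k gives [2/(k+1) if k even, 0 if k odd]. Integrating term-by-term (or equivalently evaluating the antiderivative F(x) = 4*x^3/3 + x^2 - 6*x at the endpoints):
  F(1) − F(−1) = -11/3 − (17/3) = -28/3.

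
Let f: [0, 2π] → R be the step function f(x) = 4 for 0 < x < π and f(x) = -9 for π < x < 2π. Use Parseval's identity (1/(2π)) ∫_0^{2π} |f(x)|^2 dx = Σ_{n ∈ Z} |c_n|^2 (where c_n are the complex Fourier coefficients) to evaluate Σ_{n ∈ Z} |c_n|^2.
Σ |c_n|^2 = 97/2

Parseval equates the L^2 energy of f (normalised by 1/(2π)) with the ℓ^2 sum of its Fourier coefficients: (1/(2π)) ∫_0^{2π} |f|^2 = Σ |c_n|^2.
Compute the left side: (1/(2π)) [∫_0^π 4^2 dx + ∫_π^{2π} (-9)^2 dx] = (1/(2π)) · (16π + 81π) = (16 + 81)/2 = 97/2.
So Σ_{n ∈ Z} |c_n|^2 = 97/2.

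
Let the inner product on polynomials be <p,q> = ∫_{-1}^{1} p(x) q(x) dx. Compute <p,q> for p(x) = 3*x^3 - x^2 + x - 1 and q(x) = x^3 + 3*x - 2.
<p,q> = 256/21

Expand the product: p(x)·q(x) = 3*x^6 - x^5 + 10*x^4 - 10*x^3 + 5*x^2 - 5*x + 2.
∫_{-1}^{1} of each monomial x^k gives [2/(k+1) if k even, 0 if k odd]. Integrating term-by-term (or equivalently evaluating the antiderivative F(x) = 3*x^7/7 - x^6/6 + 2*x^5 - 5*x^4/2 + 5*x^3/3 - 5*x^2/2 + 2*x at the endpoints):
  F(1) − F(−1) = 13/14 − (-473/42) = 256/21.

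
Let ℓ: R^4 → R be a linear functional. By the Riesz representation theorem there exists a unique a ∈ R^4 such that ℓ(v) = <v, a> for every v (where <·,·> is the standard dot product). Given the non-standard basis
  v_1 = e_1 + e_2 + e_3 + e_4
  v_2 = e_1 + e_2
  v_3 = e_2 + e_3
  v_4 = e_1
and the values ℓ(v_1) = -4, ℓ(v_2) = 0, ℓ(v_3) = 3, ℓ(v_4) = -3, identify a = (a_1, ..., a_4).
a = (-3, 3, 0, -4)

Write a = (a_1, ..., a_4) in the standard basis. For each basis vector v_i, ℓ(v_i) = <v_i, a> is a linear equation in the a_j's. Collect the n equations into a matrix system V a = ℓ, where row i of V is v_i (expressed in the standard basis). Since V is invertible (lower-triangular with 1s on the diagonal, up to permutation), solve by back-substitution:
  V =
[[1, 1, 1, 1],
 [1, 1, 0, 0],
 [0, 1, 1, 0],
 [1, 0, 0, 0]]
  V a = (-4, 0, 3, -3)
Solving gives a = (-3, 3, 0, -4).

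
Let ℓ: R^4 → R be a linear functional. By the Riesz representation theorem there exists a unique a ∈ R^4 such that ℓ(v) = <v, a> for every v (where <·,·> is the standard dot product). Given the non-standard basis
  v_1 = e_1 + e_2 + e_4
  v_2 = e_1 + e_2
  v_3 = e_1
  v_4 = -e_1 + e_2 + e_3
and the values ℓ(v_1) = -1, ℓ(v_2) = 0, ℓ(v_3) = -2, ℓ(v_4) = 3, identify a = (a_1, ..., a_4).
a = (-2, 2, -1, -1)

Write a = (a_1, ..., a_4) in the standard basis. For each basis vector v_i, ℓ(v_i) = <v_i, a> is a linear equation in the a_j's. Collect the n equations into a matrix system V a = ℓ, where row i of V is v_i (expressed in the standard basis). Since V is invertible (lower-triangular with 1s on the diagonal, up to permutation), solve by back-substitution:
  V =
[[1, 1, 0, 1],
 [1, 1, 0, 0],
 [1, 0, 0, 0],
 [-1, 1, 1, 0]]
  V a = (-1, 0, -2, 3)
Solving gives a = (-2, 2, -1, -1).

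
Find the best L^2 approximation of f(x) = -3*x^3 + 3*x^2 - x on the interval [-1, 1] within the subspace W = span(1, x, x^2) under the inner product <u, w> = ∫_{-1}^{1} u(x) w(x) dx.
g(x) = 3*x^2 - 14*x/5

The best approximation g ∈ W is the orthogonal projection of f onto W. Writing g = a_0 + a_1 x + a_2 x^2, the coefficients solve the normal equations G · a = b where
  G_{ij} = <φ_i, φ_j> and b_i = <f, φ_i>, with φ_0 = 1, φ_1 = x, φ_2 = x^2.
G =
  [2, 0, 2/3]
  [0, 2/3, 0]
  [2/3, 0, 2/5],
b = (2, -28/15, 6/5).
Solving gives a_0 = 0, a_1 = -14/5, a_2 = 3, so
  g(x) = 3*x^2 - 14*x/5.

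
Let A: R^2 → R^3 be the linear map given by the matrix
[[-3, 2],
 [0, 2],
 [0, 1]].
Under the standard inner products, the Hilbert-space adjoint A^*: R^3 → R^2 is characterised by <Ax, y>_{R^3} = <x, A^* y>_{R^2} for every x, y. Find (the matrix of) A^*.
A^* = A^T =
[[-3, 0, 0],
 [2, 2, 1]]

For real matrices with standard dot products, the defining identity <Ax, y> = <x, A^* y> gives (Ax)^T y = x^T (A^*) y, i.e. x^T A^T y = x^T (A^*) y. Since this holds for all x, y, we must have A^* = A^T. Therefore
A^* =
[[-3, 0, 0],
 [2, 2, 1]].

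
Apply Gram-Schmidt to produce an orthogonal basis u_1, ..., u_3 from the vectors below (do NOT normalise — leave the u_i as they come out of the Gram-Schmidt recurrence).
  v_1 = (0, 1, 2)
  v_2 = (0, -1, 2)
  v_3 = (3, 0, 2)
Orthogonal basis:
  u_1 = (0, 1, 2)
  u_2 = (0, -8/5, 4/5)
  u_3 = (3, 0, 0)

Apply the Gram-Schmidt recurrence
  u_1 = v_1
  u_i = v_i − Σ_{j<i} ((v_i · u_j) / (u_j · u_j)) · u_j.

Step by step this gives:
  u_1 = (0, 1, 2)
  u_2 = (0, -8/5, 4/5)
  u_3 = (3, 0, 0)

Orthogonality check:
  u_2 · u_1 = 0 (should be 0)
  u_3 · u_1 = 0 (should be 0)
  u_3 · u_2 = 0 (should be 0)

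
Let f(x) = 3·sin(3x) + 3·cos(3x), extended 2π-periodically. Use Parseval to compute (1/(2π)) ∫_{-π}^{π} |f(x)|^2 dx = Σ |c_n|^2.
Σ |c_n|^2 = 9

Expand |f|^2 and use orthogonality of {sin(nx), cos(mx)} on [-π, π]:
  ∫_{-π}^{π} sin(nx)^2 dx = π, ∫ cos(mx)^2 dx = π, and cross terms integrate to 0.
So ∫_{-π}^{π} f(x)^2 dx = 3^2 · π + 3^2 · π = (9 + 9)π.
Divide by 2π: (9 + 9)/2 = 9.
By Parseval, this equals Σ |c_n|^2.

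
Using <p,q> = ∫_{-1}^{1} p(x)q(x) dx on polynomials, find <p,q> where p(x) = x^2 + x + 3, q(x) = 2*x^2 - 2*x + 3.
<p,q> = 352/15

Expand the product: p(x)·q(x) = 2*x^4 + 7*x^2 - 3*x + 9.
∫_{-1}^{1} of each monomial x^k gives [2/(k+1) if k even, 0 if k odd]. Integrating term-by-term (or equivalently evaluating the antiderivative F(x) = 2*x^5/5 + 7*x^3/3 - 3*x^2/2 + 9*x at the endpoints):
  F(1) − F(−1) = 307/30 − (-397/30) = 352/15.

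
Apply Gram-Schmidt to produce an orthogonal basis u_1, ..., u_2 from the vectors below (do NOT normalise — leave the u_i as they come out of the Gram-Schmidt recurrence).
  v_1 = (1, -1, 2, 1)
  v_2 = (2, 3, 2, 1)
Orthogonal basis:
  u_1 = (1, -1, 2, 1)
  u_2 = (10/7, 25/7, 6/7, 3/7)

Apply the Gram-Schmidt recurrence
  u_1 = v_1
  u_i = v_i − Σ_{j<i} ((v_i · u_j) / (u_j · u_j)) · u_j.

Step by step this gives:
  u_1 = (1, -1, 2, 1)
  u_2 = (10/7, 25/7, 6/7, 3/7)

Orthogonality check:
  u_2 · u_1 = 0 (should be 0)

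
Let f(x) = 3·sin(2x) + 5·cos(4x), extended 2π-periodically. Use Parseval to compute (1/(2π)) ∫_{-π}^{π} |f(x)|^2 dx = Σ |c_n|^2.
Σ |c_n|^2 = 17

Expand |f|^2 and use orthogonality of {sin(nx), cos(mx)} on [-π, π]:
  ∫_{-π}^{π} sin(nx)^2 dx = π, ∫ cos(mx)^2 dx = π, and cross terms integrate to 0.
So ∫_{-π}^{π} f(x)^2 dx = 3^2 · π + 5^2 · π = (9 + 25)π.
Divide by 2π: (9 + 25)/2 = 17.
By Parseval, this equals Σ |c_n|^2.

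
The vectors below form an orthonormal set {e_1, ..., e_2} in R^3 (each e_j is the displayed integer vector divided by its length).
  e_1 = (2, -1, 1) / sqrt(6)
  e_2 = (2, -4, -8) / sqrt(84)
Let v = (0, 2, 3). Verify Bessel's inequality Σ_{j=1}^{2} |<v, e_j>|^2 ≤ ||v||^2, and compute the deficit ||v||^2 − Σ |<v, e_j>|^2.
Σ |<v, e_j>|^2 = 173/14; ||v||^2 = 13; deficit = 9/14

Write each e_j = u_j / sqrt(<u_j, u_j>) where u_j is the displayed integer vector. Then <v, e_j> = <v, u_j> / sqrt(<u_j, u_j>), so |<v, e_j>|^2 = <v, u_j>^2 / <u_j, u_j>.
Coefficients: <v, e_1> = 1/sqrt(6), <v, e_2> = -32/sqrt(84).
Square and sum: Σ |<v, e_j>|^2 = 173/14.
Compute ||v||^2 = v·v = 13.
Deficit = 13 − 173/14 = 9/14 ≥ 0, confirming Bessel's inequality. (The deficit equals ||v − Σ <v,e_j> e_j||^2, the squared distance from v to span{e_j}.)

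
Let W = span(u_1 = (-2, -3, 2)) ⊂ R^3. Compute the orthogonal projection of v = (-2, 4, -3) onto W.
proj_W(v) = (28/17, 42/17, -28/17)

Set up U = [u_1 | ... | u_1] ∈ R^(3×1). The projector onto W = col(U) is P = U (U^T U)^(-1) U^T.
Compute U^T U =
  [17],
and U^T v = (-14).
Solve U^T U · c = U^T v for the coefficients: c = (-14/17). The projection is proj_W(v) = U c.
Check: (v - proj_W(v)) · u_1 = 0  (should be 0).
Result: proj_W(v) = (28/17, 42/17, -28/17).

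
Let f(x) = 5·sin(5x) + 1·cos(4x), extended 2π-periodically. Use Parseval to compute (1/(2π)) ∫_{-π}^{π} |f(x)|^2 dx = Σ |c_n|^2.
Σ |c_n|^2 = 13

Expand |f|^2 and use orthogonality of {sin(nx), cos(mx)} on [-π, π]:
  ∫_{-π}^{π} sin(nx)^2 dx = π, ∫ cos(mx)^2 dx = π, and cross terms integrate to 0.
So ∫_{-π}^{π} f(x)^2 dx = 5^2 · π + 1^2 · π = (25 + 1)π.
Divide by 2π: (25 + 1)/2 = 13.
By Parseval, this equals Σ |c_n|^2.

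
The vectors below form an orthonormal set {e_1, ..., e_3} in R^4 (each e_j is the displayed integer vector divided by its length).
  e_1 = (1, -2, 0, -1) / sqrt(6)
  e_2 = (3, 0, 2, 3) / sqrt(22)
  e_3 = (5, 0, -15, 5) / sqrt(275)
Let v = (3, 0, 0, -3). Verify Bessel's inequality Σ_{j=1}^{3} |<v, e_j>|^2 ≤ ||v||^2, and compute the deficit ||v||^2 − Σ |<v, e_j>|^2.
Σ |<v, e_j>|^2 = 6; ||v||^2 = 18; deficit = 12

Write each e_j = u_j / sqrt(<u_j, u_j>) where u_j is the displayed integer vector. Then <v, e_j> = <v, u_j> / sqrt(<u_j, u_j>), so |<v, e_j>|^2 = <v, u_j>^2 / <u_j, u_j>.
Coefficients: <v, e_1> = 6/sqrt(6), <v, e_2> = 0/sqrt(22), <v, e_3> = 0/sqrt(275).
Square and sum: Σ |<v, e_j>|^2 = 6.
Compute ||v||^2 = v·v = 18.
Deficit = 18 − 6 = 12 ≥ 0, confirming Bessel's inequality. (The deficit equals ||v − Σ <v,e_j> e_j||^2, the squared distance from v to span{e_j}.)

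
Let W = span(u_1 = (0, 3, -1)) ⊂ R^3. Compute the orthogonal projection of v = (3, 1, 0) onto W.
proj_W(v) = (0, 9/10, -3/10)

Set up U = [u_1 | ... | u_1] ∈ R^(3×1). The projector onto W = col(U) is P = U (U^T U)^(-1) U^T.
Compute U^T U =
  [10],
and U^T v = (3).
Solve U^T U · c = U^T v for the coefficients: c = (3/10). The projection is proj_W(v) = U c.
Check: (v - proj_W(v)) · u_1 = 0  (should be 0).
Result: proj_W(v) = (0, 9/10, -3/10).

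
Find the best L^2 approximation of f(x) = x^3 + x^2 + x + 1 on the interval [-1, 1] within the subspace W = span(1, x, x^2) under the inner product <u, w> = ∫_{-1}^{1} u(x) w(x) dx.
g(x) = x^2 + 8*x/5 + 1

The best approximation g ∈ W is the orthogonal projection of f onto W. Writing g = a_0 + a_1 x + a_2 x^2, the coefficients solve the normal equations G · a = b where
  G_{ij} = <φ_i, φ_j> and b_i = <f, φ_i>, with φ_0 = 1, φ_1 = x, φ_2 = x^2.
G =
  [2, 0, 2/3]
  [0, 2/3, 0]
  [2/3, 0, 2/5],
b = (8/3, 16/15, 16/15).
Solving gives a_0 = 1, a_1 = 8/5, a_2 = 1, so
  g(x) = x^2 + 8*x/5 + 1.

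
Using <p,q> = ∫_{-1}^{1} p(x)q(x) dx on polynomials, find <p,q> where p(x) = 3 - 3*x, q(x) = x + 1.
<p,q> = 4

Expand the product: p(x)·q(x) = 3 - 3*x^2.
∫_{-1}^{1} of each monomial x^k gives [2/(k+1) if k even, 0 if k odd]. Integrating term-by-term (or equivalently evaluating the antiderivative F(x) = -x^3 + 3*x at the endpoints):
  F(1) − F(−1) = 2 − (-2) = 4.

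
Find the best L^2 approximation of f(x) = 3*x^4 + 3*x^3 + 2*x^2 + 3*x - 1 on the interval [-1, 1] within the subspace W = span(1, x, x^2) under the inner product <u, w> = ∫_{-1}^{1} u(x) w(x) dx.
g(x) = 32*x^2/7 + 24*x/5 - 44/35

The best approximation g ∈ W is the orthogonal projection of f onto W. Writing g = a_0 + a_1 x + a_2 x^2, the coefficients solve the normal equations G · a = b where
  G_{ij} = <φ_i, φ_j> and b_i = <f, φ_i>, with φ_0 = 1, φ_1 = x, φ_2 = x^2.
G =
  [2, 0, 2/3]
  [0, 2/3, 0]
  [2/3, 0, 2/5],
b = (8/15, 16/5, 104/105).
Solving gives a_0 = -44/35, a_1 = 24/5, a_2 = 32/7, so
  g(x) = 32*x^2/7 + 24*x/5 - 44/35.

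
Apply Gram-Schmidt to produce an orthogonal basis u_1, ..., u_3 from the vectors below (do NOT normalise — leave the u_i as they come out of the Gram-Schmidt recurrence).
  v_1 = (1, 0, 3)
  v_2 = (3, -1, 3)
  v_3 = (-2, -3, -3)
Orthogonal basis:
  u_1 = (1, 0, 3)
  u_2 = (9/5, -1, -3/5)
  u_3 = (-63/46, -63/23, 21/46)

Apply the Gram-Schmidt recurrence
  u_1 = v_1
  u_i = v_i − Σ_{j<i} ((v_i · u_j) / (u_j · u_j)) · u_j.

Step by step this gives:
  u_1 = (1, 0, 3)
  u_2 = (9/5, -1, -3/5)
  u_3 = (-63/46, -63/23, 21/46)

Orthogonality check:
  u_2 · u_1 = 0 (should be 0)
  u_3 · u_1 = 0 (should be 0)
  u_3 · u_2 = 0 (should be 0)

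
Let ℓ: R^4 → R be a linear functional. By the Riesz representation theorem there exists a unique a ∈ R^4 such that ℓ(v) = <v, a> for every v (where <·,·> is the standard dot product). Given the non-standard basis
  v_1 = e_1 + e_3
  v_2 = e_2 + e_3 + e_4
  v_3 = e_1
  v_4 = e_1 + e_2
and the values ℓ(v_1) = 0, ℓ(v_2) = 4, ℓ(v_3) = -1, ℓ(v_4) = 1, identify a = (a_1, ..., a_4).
a = (-1, 2, 1, 1)

Write a = (a_1, ..., a_4) in the standard basis. For each basis vector v_i, ℓ(v_i) = <v_i, a> is a linear equation in the a_j's. Collect the n equations into a matrix system V a = ℓ, where row i of V is v_i (expressed in the standard basis). Since V is invertible (lower-triangular with 1s on the diagonal, up to permutation), solve by back-substitution:
  V =
[[1, 0, 1, 0],
 [0, 1, 1, 1],
 [1, 0, 0, 0],
 [1, 1, 0, 0]]
  V a = (0, 4, -1, 1)
Solving gives a = (-1, 2, 1, 1).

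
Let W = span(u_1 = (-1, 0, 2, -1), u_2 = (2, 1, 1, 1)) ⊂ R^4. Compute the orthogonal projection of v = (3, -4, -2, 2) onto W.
proj_W(v) = (67/41, 3/41, -119/41, 64/41)

Set up U = [u_1 | ... | u_2] ∈ R^(4×2). The projector onto W = col(U) is P = U (U^T U)^(-1) U^T.
Compute U^T U =
  [6, -1]
  [-1, 7],
and U^T v = (-9, 2).
Solve U^T U · c = U^T v for the coefficients: c = (-61/41, 3/41). The projection is proj_W(v) = U c.
Check: (v - proj_W(v)) · u_1 = 0  (should be 0).
Check: (v - proj_W(v)) · u_2 = 0  (should be 0).
Result: proj_W(v) = (67/41, 3/41, -119/41, 64/41).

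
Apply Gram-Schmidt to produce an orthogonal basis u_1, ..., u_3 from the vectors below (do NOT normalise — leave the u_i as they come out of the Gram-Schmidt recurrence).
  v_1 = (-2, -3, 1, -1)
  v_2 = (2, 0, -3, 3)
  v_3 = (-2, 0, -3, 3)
Orthogonal basis:
  u_1 = (-2, -3, 1, -1)
  u_2 = (2/3, -2, -7/3, 7/3)
  u_3 = (-324/115, 144/115, -108/115, 108/115)

Apply the Gram-Schmidt recurrence
  u_1 = v_1
  u_i = v_i − Σ_{j<i} ((v_i · u_j) / (u_j · u_j)) · u_j.

Step by step this gives:
  u_1 = (-2, -3, 1, -1)
  u_2 = (2/3, -2, -7/3, 7/3)
  u_3 = (-324/115, 144/115, -108/115, 108/115)

Orthogonality check:
  u_2 · u_1 = 0 (should be 0)
  u_3 · u_1 = 0 (should be 0)
  u_3 · u_2 = 0 (should be 0)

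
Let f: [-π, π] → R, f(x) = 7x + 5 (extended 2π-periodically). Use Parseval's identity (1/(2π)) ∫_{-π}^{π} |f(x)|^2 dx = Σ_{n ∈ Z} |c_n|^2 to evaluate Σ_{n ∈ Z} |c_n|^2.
Σ |c_n|^2 = 49π^2/3 + 25

Expand and integrate term by term over [-π, π]:
  ∫ (7x)^2 dx = 49·(2π^3/3); ∫ 2·7·(5)·x dx = 0 (odd integrand); ∫ 5^2 dx = 25·2π.
So (1/(2π)) ∫_{-π}^{π} (7x + 5)^2 dx = 49π^2/3 + 25 = 49π^2/3 + 25.
Parseval ⇒ Σ |c_n|^2 = 49π^2/3 + 25.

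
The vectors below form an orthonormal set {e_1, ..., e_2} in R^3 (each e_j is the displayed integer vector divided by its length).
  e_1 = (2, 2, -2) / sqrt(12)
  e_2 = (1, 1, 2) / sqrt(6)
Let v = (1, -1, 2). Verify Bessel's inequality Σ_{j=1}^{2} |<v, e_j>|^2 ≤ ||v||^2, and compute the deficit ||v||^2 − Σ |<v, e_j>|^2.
Σ |<v, e_j>|^2 = 4; ||v||^2 = 6; deficit = 2

Write each e_j = u_j / sqrt(<u_j, u_j>) where u_j is the displayed integer vector. Then <v, e_j> = <v, u_j> / sqrt(<u_j, u_j>), so |<v, e_j>|^2 = <v, u_j>^2 / <u_j, u_j>.
Coefficients: <v, e_1> = -4/sqrt(12), <v, e_2> = 4/sqrt(6).
Square and sum: Σ |<v, e_j>|^2 = 4.
Compute ||v||^2 = v·v = 6.
Deficit = 6 − 4 = 2 ≥ 0, confirming Bessel's inequality. (The deficit equals ||v − Σ <v,e_j> e_j||^2, the squared distance from v to span{e_j}.)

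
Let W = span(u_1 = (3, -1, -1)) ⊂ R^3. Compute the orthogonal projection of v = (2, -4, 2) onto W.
proj_W(v) = (24/11, -8/11, -8/11)

Set up U = [u_1 | ... | u_1] ∈ R^(3×1). The projector onto W = col(U) is P = U (U^T U)^(-1) U^T.
Compute U^T U =
  [11],
and U^T v = (8).
Solve U^T U · c = U^T v for the coefficients: c = (8/11). The projection is proj_W(v) = U c.
Check: (v - proj_W(v)) · u_1 = 0  (should be 0).
Result: proj_W(v) = (24/11, -8/11, -8/11).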